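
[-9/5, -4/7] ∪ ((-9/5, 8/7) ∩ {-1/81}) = [-9/5, -4/7] ∪ {-1/81}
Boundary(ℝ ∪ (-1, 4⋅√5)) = ∅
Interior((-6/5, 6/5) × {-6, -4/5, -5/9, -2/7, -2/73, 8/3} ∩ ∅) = ∅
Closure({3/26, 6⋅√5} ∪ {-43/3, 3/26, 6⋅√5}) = {-43/3, 3/26, 6⋅√5}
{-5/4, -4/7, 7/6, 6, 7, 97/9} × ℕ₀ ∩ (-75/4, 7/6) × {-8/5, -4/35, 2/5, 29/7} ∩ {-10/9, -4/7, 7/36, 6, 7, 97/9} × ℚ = ∅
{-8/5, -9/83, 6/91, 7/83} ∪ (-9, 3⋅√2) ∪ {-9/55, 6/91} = (-9, 3⋅√2)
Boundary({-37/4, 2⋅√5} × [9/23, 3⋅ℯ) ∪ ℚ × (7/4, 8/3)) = (ℝ × [7/4, 8/3]) ∪ ({-37/4, 2⋅√5} × [9/23, 3⋅ℯ])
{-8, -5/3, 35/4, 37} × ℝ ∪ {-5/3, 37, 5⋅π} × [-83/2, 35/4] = ({-8, -5/3, 35/4, 37} × ℝ) ∪ ({-5/3, 37, 5⋅π} × [-83/2, 35/4])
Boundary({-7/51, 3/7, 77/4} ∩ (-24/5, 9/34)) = {-7/51}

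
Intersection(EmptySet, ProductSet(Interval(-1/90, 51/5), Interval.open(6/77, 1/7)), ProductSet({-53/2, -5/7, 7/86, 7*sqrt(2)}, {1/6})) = EmptySet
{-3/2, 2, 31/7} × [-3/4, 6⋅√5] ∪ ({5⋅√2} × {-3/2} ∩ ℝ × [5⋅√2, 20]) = {-3/2, 2, 31/7} × [-3/4, 6⋅√5]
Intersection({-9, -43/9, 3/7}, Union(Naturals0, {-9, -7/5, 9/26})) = {-9}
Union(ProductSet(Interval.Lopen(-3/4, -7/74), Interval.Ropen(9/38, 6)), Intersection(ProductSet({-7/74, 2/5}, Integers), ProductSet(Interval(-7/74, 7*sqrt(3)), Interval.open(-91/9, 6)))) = Union(ProductSet({-7/74, 2/5}, Range(-10, 6, 1)), ProductSet(Interval.Lopen(-3/4, -7/74), Interval.Ropen(9/38, 6)))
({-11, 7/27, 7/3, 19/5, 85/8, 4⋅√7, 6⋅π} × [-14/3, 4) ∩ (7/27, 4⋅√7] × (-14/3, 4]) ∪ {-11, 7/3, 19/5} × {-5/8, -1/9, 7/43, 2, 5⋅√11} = ({7/3, 19/5, 4⋅√7} × (-14/3, 4)) ∪ ({-11, 7/3, 19/5} × {-5/8, -1/9, 7/43, 2, 5⋅√11})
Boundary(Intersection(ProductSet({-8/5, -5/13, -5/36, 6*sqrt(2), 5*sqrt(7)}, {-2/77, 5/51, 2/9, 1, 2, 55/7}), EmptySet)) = EmptySet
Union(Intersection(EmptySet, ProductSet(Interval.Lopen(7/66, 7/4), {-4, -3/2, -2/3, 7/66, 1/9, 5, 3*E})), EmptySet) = EmptySet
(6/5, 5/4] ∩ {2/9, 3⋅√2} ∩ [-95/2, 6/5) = ∅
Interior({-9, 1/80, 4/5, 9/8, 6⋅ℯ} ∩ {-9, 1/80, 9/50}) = ∅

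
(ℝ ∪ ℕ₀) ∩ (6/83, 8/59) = (6/83, 8/59)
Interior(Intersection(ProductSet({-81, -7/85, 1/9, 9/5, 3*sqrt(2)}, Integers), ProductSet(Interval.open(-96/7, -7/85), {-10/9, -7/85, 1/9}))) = EmptySet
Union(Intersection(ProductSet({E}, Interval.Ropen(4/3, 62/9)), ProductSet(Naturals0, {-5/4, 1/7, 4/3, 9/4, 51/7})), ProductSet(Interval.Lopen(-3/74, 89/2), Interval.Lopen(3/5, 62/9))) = ProductSet(Interval.Lopen(-3/74, 89/2), Interval.Lopen(3/5, 62/9))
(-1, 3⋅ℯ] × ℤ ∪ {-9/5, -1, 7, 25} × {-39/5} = ({-9/5, -1, 7, 25} × {-39/5}) ∪ ((-1, 3⋅ℯ] × ℤ)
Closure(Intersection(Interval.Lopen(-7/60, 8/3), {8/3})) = {8/3}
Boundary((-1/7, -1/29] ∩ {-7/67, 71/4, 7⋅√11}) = {-7/67}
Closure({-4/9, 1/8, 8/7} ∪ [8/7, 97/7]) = {-4/9, 1/8} ∪ [8/7, 97/7]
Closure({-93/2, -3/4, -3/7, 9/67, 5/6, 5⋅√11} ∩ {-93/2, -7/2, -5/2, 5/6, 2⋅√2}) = {-93/2, 5/6}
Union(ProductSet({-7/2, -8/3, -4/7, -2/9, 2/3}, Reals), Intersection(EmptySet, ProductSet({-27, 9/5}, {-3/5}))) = ProductSet({-7/2, -8/3, -4/7, -2/9, 2/3}, Reals)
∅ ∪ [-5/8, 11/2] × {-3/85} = [-5/8, 11/2] × {-3/85}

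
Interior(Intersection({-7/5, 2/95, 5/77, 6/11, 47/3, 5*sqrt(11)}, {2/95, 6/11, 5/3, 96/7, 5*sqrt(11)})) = EmptySet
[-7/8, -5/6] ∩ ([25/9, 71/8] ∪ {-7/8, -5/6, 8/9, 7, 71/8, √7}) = {-7/8, -5/6}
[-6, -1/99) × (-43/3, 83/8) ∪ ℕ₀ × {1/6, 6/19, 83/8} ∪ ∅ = (ℕ₀ × {1/6, 6/19, 83/8}) ∪ ([-6, -1/99) × (-43/3, 83/8))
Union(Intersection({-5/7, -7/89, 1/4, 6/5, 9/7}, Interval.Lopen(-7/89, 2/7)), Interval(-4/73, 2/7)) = Interval(-4/73, 2/7)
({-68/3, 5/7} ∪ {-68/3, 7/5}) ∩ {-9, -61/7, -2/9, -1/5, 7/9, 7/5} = {7/5}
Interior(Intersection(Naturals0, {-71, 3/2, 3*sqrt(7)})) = EmptySet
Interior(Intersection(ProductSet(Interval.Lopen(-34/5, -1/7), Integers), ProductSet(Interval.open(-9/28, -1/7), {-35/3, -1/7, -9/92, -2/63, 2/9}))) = EmptySet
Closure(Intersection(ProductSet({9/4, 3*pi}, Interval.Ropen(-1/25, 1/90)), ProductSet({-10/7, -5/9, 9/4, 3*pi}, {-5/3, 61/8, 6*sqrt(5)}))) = EmptySet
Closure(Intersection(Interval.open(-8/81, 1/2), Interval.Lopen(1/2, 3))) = EmptySet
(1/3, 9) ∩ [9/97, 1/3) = ∅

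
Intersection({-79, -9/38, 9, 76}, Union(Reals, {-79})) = {-79, -9/38, 9, 76}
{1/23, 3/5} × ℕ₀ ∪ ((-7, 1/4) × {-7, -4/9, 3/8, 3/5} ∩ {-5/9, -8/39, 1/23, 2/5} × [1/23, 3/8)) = {1/23, 3/5} × ℕ₀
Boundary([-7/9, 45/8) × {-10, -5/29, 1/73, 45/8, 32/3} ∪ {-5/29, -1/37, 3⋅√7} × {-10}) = ({-5/29, -1/37, 3⋅√7} × {-10}) ∪ ([-7/9, 45/8] × {-10, -5/29, 1/73, 45/8, 32/3})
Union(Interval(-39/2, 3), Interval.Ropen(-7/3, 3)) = Interval(-39/2, 3)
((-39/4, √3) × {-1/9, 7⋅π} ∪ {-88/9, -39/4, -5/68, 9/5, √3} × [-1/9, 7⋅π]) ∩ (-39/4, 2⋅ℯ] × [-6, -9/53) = ∅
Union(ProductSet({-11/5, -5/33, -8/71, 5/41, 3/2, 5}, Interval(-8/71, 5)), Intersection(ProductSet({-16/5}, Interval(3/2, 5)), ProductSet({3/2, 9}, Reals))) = ProductSet({-11/5, -5/33, -8/71, 5/41, 3/2, 5}, Interval(-8/71, 5))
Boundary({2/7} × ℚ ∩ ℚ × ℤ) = {2/7} × ℤ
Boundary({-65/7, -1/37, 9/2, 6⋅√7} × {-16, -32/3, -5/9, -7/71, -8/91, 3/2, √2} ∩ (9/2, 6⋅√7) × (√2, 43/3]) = ∅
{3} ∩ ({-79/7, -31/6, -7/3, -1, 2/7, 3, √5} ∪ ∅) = {3}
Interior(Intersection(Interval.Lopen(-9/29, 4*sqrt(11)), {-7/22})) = EmptySet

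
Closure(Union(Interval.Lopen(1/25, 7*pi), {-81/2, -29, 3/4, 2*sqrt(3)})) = Union({-81/2, -29}, Interval(1/25, 7*pi))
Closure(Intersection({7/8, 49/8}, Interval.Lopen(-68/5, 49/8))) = {7/8, 49/8}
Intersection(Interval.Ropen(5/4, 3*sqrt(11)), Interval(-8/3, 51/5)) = Interval.Ropen(5/4, 3*sqrt(11))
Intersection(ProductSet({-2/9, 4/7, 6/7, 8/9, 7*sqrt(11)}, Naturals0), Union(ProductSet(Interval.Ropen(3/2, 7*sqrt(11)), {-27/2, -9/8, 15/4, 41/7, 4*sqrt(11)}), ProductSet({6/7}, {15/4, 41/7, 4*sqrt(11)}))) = EmptySet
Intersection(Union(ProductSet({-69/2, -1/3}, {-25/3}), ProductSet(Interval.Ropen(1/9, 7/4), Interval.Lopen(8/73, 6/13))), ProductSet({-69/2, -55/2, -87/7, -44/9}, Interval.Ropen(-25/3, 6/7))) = ProductSet({-69/2}, {-25/3})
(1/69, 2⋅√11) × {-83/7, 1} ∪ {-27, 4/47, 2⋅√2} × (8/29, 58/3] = ((1/69, 2⋅√11) × {-83/7, 1}) ∪ ({-27, 4/47, 2⋅√2} × (8/29, 58/3])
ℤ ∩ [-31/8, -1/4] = {-3, -2, -1}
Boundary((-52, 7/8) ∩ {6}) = ∅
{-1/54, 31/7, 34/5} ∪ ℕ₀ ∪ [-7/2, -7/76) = [-7/2, -7/76) ∪ {-1/54, 31/7, 34/5} ∪ ℕ₀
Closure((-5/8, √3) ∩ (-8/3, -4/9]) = [-5/8, -4/9]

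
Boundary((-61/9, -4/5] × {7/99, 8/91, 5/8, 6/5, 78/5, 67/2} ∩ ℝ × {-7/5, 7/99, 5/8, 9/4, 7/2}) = [-61/9, -4/5] × {7/99, 5/8}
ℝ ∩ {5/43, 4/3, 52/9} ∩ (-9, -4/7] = ∅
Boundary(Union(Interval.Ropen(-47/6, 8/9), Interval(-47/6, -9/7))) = {-47/6, 8/9}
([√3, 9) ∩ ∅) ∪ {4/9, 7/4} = {4/9, 7/4}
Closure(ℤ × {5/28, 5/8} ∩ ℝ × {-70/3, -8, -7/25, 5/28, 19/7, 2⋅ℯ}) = ℤ × {5/28}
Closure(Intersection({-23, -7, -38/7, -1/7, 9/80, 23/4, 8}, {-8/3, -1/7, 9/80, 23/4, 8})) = {-1/7, 9/80, 23/4, 8}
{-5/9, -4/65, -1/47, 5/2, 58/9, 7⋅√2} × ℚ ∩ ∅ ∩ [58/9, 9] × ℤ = ∅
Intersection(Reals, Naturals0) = Naturals0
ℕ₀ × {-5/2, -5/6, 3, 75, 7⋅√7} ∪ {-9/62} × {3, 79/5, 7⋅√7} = ({-9/62} × {3, 79/5, 7⋅√7}) ∪ (ℕ₀ × {-5/2, -5/6, 3, 75, 7⋅√7})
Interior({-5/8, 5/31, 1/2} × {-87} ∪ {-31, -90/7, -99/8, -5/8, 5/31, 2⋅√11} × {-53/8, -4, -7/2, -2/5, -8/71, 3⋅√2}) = ∅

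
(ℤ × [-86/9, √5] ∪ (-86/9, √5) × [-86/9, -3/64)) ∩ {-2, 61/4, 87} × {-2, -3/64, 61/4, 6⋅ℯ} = {-2, 87} × {-2, -3/64}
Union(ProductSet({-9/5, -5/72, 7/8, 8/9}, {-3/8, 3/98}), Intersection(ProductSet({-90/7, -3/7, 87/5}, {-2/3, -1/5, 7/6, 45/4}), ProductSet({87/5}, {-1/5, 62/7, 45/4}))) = Union(ProductSet({87/5}, {-1/5, 45/4}), ProductSet({-9/5, -5/72, 7/8, 8/9}, {-3/8, 3/98}))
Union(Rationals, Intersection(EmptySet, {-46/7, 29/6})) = Rationals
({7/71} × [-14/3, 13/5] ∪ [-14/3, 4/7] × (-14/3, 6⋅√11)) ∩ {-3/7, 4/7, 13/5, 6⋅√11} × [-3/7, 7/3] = {-3/7, 4/7} × [-3/7, 7/3]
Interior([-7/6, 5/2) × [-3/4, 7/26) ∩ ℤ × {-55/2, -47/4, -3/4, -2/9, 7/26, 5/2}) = ∅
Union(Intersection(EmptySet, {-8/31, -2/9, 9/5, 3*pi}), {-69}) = {-69}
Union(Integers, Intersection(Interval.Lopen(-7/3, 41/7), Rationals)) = Union(Integers, Intersection(Interval.Lopen(-7/3, 41/7), Rationals))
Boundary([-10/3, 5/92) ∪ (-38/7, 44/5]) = {-38/7, 44/5}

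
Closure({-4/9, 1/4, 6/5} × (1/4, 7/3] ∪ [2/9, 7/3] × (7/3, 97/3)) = ({-4/9, 1/4, 6/5} × [1/4, 7/3]) ∪ ([2/9, 7/3] × [7/3, 97/3])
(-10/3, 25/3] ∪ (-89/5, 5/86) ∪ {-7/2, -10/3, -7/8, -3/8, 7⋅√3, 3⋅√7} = (-89/5, 25/3] ∪ {7⋅√3}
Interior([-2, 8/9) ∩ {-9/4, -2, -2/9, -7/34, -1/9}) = ∅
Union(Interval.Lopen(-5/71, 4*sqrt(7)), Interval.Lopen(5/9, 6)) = Interval.Lopen(-5/71, 4*sqrt(7))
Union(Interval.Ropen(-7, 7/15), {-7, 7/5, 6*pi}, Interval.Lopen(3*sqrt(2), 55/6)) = Union({7/5, 6*pi}, Interval.Ropen(-7, 7/15), Interval.Lopen(3*sqrt(2), 55/6))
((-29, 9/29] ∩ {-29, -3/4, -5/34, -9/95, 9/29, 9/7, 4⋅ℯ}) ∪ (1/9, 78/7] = {-3/4, -5/34, -9/95} ∪ (1/9, 78/7]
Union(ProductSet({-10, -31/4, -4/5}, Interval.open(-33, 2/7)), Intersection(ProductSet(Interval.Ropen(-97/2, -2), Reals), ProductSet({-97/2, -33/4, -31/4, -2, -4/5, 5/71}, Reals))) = Union(ProductSet({-97/2, -33/4, -31/4}, Reals), ProductSet({-10, -31/4, -4/5}, Interval.open(-33, 2/7)))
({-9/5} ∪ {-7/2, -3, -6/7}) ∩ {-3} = {-3}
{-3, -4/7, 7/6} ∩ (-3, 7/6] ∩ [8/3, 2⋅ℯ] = ∅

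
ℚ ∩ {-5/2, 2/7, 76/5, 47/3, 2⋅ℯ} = {-5/2, 2/7, 76/5, 47/3}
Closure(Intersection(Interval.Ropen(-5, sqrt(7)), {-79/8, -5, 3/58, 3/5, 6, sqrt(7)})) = {-5, 3/58, 3/5}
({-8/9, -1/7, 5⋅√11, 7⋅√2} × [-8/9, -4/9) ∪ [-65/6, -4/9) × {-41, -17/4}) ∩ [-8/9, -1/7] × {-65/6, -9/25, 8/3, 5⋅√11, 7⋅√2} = ∅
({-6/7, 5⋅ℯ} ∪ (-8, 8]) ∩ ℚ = ℚ ∩ (-8, 8]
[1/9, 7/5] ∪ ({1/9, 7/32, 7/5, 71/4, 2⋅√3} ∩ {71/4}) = [1/9, 7/5] ∪ {71/4}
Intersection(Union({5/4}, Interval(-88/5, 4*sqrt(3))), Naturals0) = Range(0, 7, 1)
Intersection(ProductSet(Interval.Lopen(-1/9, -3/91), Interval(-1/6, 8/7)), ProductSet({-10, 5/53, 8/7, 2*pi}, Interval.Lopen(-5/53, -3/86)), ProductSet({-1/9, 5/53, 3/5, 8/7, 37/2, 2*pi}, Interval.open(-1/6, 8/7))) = EmptySet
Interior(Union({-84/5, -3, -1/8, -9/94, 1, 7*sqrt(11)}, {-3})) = EmptySet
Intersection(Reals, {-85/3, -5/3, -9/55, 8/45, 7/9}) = {-85/3, -5/3, -9/55, 8/45, 7/9}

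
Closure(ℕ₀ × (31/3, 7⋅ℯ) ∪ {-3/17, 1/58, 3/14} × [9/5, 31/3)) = (ℕ₀ × [31/3, 7⋅ℯ]) ∪ ({-3/17, 1/58, 3/14} × [9/5, 31/3])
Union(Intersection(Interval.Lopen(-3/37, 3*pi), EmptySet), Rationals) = Rationals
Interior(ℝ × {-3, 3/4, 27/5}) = ∅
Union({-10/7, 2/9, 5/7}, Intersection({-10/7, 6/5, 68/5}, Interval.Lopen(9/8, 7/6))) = {-10/7, 2/9, 5/7}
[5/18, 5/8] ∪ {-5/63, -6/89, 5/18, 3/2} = {-5/63, -6/89, 3/2} ∪ [5/18, 5/8]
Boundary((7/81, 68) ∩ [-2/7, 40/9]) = {7/81, 40/9}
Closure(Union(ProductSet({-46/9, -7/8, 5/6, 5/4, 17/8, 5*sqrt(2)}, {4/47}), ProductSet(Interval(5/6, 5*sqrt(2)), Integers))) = Union(ProductSet({-46/9, -7/8, 5/6, 5/4, 17/8, 5*sqrt(2)}, {4/47}), ProductSet(Interval(5/6, 5*sqrt(2)), Integers))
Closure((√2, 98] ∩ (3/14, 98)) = [√2, 98]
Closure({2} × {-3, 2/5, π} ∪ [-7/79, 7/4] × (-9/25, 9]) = ({2} × {-3, 2/5, π}) ∪ ([-7/79, 7/4] × [-9/25, 9])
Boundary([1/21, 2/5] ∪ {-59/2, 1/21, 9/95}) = {-59/2, 1/21, 2/5}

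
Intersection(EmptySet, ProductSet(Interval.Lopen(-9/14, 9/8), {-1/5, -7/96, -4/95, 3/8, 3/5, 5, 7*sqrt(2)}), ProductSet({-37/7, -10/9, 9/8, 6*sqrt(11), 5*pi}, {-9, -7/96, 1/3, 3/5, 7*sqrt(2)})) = EmptySet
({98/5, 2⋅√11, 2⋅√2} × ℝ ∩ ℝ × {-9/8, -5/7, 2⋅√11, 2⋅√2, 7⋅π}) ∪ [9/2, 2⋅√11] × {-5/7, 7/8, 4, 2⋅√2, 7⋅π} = ([9/2, 2⋅√11] × {-5/7, 7/8, 4, 2⋅√2, 7⋅π}) ∪ ({98/5, 2⋅√11, 2⋅√2} × {-9/8, -5/7, 2⋅√11, 2⋅√2, 7⋅π})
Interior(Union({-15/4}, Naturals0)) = EmptySet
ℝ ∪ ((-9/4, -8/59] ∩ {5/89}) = ℝ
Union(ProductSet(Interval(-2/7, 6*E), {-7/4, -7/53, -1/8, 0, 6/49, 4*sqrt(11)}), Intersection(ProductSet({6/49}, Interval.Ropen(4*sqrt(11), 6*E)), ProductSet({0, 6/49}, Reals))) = Union(ProductSet({6/49}, Interval.Ropen(4*sqrt(11), 6*E)), ProductSet(Interval(-2/7, 6*E), {-7/4, -7/53, -1/8, 0, 6/49, 4*sqrt(11)}))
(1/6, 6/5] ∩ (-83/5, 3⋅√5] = (1/6, 6/5]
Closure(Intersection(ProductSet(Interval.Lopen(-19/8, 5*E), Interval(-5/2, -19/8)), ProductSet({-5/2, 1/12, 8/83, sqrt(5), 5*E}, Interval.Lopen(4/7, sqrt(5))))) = EmptySet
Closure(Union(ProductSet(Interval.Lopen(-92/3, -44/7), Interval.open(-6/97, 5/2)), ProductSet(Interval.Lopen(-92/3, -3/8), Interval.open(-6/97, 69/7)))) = Union(ProductSet({-92/3, -3/8}, Interval(-6/97, 69/7)), ProductSet(Interval(-92/3, -3/8), {-6/97, 69/7}), ProductSet(Interval.Lopen(-92/3, -3/8), Interval.open(-6/97, 69/7)))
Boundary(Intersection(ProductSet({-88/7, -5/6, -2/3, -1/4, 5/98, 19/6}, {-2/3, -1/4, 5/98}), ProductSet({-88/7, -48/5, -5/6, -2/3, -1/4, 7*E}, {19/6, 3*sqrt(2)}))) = EmptySet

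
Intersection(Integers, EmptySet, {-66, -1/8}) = EmptySet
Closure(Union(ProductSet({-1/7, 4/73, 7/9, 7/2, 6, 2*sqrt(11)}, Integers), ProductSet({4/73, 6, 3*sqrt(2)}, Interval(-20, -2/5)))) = Union(ProductSet({4/73, 6, 3*sqrt(2)}, Interval(-20, -2/5)), ProductSet({-1/7, 4/73, 7/9, 7/2, 6, 2*sqrt(11)}, Integers))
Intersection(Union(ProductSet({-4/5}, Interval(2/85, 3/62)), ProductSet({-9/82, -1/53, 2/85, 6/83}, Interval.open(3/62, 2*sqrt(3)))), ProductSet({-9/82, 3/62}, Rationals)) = ProductSet({-9/82}, Intersection(Interval.open(3/62, 2*sqrt(3)), Rationals))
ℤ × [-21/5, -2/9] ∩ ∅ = ∅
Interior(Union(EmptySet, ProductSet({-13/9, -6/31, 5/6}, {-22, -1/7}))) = EmptySet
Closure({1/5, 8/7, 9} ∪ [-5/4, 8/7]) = [-5/4, 8/7] ∪ {9}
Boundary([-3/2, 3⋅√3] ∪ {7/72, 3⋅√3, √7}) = {-3/2, 3⋅√3}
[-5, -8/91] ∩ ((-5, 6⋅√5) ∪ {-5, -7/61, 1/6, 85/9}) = [-5, -8/91]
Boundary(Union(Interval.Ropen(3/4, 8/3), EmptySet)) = {3/4, 8/3}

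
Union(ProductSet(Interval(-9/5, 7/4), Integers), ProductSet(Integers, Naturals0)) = Union(ProductSet(Integers, Naturals0), ProductSet(Interval(-9/5, 7/4), Integers))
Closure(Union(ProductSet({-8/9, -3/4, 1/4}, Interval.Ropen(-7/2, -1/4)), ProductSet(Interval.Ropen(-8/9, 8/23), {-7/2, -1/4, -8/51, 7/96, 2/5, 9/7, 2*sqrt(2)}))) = Union(ProductSet({-8/9, -3/4, 1/4}, Interval(-7/2, -1/4)), ProductSet(Interval(-8/9, 8/23), {-7/2, -1/4, -8/51, 7/96, 2/5, 9/7, 2*sqrt(2)}))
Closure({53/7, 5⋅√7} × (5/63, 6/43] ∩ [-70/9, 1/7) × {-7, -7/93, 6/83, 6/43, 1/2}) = ∅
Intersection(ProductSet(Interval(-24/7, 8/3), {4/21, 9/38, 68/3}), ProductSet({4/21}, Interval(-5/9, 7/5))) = ProductSet({4/21}, {4/21, 9/38})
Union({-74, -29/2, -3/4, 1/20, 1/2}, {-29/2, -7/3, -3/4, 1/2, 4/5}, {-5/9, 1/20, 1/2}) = {-74, -29/2, -7/3, -3/4, -5/9, 1/20, 1/2, 4/5}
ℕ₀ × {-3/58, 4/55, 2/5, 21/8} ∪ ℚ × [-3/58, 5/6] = (ℕ₀ × {-3/58, 4/55, 2/5, 21/8}) ∪ (ℚ × [-3/58, 5/6])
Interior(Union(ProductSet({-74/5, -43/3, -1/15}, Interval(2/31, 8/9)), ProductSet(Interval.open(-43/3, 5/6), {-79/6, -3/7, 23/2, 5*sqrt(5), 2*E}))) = EmptySet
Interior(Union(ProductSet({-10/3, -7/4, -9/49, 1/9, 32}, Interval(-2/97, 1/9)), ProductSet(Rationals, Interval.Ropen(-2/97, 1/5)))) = EmptySet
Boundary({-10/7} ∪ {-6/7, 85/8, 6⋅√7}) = {-10/7, -6/7, 85/8, 6⋅√7}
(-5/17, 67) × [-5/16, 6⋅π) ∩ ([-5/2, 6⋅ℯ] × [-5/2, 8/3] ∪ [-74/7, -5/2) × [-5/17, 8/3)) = (-5/17, 6⋅ℯ] × [-5/16, 8/3]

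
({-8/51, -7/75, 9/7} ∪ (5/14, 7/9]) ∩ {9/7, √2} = {9/7}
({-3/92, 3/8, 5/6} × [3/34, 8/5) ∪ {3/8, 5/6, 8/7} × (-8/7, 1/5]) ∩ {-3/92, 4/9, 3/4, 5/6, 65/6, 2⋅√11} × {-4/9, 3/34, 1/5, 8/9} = ({5/6} × {-4/9, 3/34, 1/5}) ∪ ({-3/92, 5/6} × {3/34, 1/5, 8/9})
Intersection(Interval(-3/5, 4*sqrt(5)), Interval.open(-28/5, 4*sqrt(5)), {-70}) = EmptySet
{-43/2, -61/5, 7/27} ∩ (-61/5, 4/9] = {7/27}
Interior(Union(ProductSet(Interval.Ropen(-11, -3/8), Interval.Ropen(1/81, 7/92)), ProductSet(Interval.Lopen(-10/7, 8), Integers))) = Union(ProductSet(Interval.open(-11, -10/7), Union(Complement(Interval.open(1/81, 7/92), Integers), Interval.open(1/81, 7/92))), ProductSet(Interval.open(-11, -3/8), Union(Complement(Interval.open(1/81, 7/92), Complement(Integers, Interval.open(1/81, 7/92))), Complement(Interval.open(1/81, 7/92), Integers))), ProductSet(Interval.open(-10/7, -3/8), Union(Complement(Integers, Union(Complement(Integers, Interval.open(1/81, 7/92)), {1/81, 7/92})), Complement(Integers, Union(Complement(Integers, Interval.open(1/81, 7/92)), Interval(1/81, 7/92))))))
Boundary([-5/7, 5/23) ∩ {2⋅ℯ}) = ∅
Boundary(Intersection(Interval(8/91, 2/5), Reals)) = {8/91, 2/5}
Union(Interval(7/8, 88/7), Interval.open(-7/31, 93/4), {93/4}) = Interval.Lopen(-7/31, 93/4)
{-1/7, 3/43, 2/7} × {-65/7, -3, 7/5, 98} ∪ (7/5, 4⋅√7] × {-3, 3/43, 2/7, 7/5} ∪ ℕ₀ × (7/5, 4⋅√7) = ({-1/7, 3/43, 2/7} × {-65/7, -3, 7/5, 98}) ∪ (ℕ₀ × (7/5, 4⋅√7)) ∪ ((7/5, 4⋅√7] × {-3, 3/43, 2/7, 7/5})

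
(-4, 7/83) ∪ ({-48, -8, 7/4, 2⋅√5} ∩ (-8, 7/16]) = (-4, 7/83)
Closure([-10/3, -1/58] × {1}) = [-10/3, -1/58] × {1}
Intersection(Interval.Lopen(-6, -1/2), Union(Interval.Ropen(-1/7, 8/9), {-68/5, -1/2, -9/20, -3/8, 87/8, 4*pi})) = {-1/2}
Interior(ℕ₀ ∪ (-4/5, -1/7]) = ((-4/5, -1/7) \ ℕ₀ \ (-4/5, -1/7)) ∪ (ℕ₀ \ ({-4/5, -1/7} ∪ (ℕ₀ \ (-4/5, -1/7))))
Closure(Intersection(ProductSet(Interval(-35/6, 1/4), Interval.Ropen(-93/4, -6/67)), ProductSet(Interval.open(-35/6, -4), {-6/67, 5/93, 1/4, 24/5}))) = EmptySet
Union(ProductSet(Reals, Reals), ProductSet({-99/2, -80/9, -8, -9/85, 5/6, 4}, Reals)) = ProductSet(Reals, Reals)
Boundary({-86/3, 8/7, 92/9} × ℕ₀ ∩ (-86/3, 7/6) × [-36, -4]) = ∅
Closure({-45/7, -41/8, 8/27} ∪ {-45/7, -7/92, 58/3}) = {-45/7, -41/8, -7/92, 8/27, 58/3}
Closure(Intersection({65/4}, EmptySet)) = EmptySet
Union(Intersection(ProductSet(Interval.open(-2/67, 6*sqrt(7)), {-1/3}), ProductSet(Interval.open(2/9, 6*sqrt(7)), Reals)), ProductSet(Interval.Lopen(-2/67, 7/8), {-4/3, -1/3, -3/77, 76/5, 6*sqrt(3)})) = Union(ProductSet(Interval.Lopen(-2/67, 7/8), {-4/3, -1/3, -3/77, 76/5, 6*sqrt(3)}), ProductSet(Interval.open(2/9, 6*sqrt(7)), {-1/3}))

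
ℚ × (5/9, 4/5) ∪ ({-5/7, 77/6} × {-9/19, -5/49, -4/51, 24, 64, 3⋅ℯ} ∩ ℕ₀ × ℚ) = ℚ × (5/9, 4/5)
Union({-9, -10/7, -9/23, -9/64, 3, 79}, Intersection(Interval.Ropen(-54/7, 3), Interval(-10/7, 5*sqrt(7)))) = Union({-9, 79}, Interval(-10/7, 3))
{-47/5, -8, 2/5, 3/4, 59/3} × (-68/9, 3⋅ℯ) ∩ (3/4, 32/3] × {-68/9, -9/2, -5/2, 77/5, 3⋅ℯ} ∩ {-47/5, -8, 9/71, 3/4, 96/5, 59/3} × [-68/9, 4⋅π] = ∅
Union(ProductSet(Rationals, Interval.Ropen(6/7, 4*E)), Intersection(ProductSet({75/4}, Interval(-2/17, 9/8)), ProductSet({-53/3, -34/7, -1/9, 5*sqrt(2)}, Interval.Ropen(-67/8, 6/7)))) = ProductSet(Rationals, Interval.Ropen(6/7, 4*E))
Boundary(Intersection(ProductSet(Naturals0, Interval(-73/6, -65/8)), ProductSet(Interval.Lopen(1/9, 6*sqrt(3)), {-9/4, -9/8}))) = EmptySet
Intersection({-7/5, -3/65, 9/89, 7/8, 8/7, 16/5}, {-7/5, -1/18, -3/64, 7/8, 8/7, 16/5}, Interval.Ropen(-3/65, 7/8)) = EmptySet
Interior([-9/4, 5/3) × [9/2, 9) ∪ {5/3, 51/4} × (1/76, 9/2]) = (-9/4, 5/3) × (9/2, 9)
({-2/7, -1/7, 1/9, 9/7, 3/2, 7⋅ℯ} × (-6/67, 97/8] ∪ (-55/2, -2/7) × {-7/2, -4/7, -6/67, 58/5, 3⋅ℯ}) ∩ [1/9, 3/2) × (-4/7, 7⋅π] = {1/9, 9/7} × (-6/67, 97/8]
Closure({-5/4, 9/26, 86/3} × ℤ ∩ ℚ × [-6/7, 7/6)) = {-5/4, 9/26, 86/3} × {0, 1}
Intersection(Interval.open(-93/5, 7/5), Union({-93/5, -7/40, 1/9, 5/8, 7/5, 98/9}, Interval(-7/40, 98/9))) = Interval.Ropen(-7/40, 7/5)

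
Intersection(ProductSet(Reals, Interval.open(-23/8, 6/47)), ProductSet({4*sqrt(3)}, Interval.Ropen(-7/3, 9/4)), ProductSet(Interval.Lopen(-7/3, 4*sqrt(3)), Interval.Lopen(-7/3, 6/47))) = ProductSet({4*sqrt(3)}, Interval.open(-7/3, 6/47))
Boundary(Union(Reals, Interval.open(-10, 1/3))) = EmptySet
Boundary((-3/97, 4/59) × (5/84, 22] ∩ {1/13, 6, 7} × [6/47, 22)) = ∅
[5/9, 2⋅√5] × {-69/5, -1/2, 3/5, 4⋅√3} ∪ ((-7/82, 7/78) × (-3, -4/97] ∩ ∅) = [5/9, 2⋅√5] × {-69/5, -1/2, 3/5, 4⋅√3}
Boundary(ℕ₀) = ℕ₀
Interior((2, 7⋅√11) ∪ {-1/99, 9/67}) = (2, 7⋅√11)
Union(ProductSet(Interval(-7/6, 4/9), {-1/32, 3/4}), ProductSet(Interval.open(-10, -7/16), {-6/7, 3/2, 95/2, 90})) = Union(ProductSet(Interval.open(-10, -7/16), {-6/7, 3/2, 95/2, 90}), ProductSet(Interval(-7/6, 4/9), {-1/32, 3/4}))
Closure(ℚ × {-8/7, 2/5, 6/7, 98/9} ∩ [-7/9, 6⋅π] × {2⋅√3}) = ∅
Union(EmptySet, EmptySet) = EmptySet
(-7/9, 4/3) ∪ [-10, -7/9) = [-10, -7/9) ∪ (-7/9, 4/3)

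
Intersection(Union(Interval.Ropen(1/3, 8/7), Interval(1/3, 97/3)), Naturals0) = Range(1, 33, 1)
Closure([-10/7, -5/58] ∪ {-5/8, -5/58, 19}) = [-10/7, -5/58] ∪ {19}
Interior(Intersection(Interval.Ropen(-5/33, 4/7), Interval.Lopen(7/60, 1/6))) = Interval.open(7/60, 1/6)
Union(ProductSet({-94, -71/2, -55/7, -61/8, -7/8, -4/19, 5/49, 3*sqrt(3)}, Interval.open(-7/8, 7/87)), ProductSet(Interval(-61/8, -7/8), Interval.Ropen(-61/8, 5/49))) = Union(ProductSet({-94, -71/2, -55/7, -61/8, -7/8, -4/19, 5/49, 3*sqrt(3)}, Interval.open(-7/8, 7/87)), ProductSet(Interval(-61/8, -7/8), Interval.Ropen(-61/8, 5/49)))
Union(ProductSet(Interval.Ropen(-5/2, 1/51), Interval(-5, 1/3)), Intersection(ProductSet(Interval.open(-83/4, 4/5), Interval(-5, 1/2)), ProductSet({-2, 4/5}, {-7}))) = ProductSet(Interval.Ropen(-5/2, 1/51), Interval(-5, 1/3))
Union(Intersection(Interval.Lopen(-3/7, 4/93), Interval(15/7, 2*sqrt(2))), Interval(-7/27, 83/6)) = Interval(-7/27, 83/6)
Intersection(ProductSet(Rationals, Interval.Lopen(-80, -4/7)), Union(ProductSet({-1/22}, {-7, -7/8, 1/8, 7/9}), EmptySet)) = ProductSet({-1/22}, {-7, -7/8})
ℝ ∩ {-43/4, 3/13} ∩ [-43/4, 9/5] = {-43/4, 3/13}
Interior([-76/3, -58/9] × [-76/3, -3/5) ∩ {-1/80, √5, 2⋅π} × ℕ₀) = ∅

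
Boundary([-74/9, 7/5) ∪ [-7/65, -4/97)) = {-74/9, 7/5}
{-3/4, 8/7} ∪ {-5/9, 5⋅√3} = {-3/4, -5/9, 8/7, 5⋅√3}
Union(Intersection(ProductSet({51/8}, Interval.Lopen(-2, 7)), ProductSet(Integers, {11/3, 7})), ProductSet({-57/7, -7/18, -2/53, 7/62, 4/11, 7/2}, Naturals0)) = ProductSet({-57/7, -7/18, -2/53, 7/62, 4/11, 7/2}, Naturals0)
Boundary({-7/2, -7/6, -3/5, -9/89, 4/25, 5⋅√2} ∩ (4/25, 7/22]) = ∅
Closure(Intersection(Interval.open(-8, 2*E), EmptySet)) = EmptySet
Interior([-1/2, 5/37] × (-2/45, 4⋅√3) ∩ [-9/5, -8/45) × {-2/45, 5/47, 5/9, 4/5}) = ∅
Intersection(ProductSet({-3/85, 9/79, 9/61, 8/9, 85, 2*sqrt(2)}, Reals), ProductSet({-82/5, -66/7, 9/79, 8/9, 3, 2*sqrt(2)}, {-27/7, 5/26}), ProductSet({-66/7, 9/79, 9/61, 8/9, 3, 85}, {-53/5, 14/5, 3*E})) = EmptySet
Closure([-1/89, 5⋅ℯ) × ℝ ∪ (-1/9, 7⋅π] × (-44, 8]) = ([-1/89, 5⋅ℯ) × ℝ) ∪ ({-1/9, 7⋅π} × [-44, 8]) ∪ ((-1/9, 7⋅π] × (-44, 8]) ∪ ({-1/89, 5⋅ℯ} × ((-∞, -44] ∪ [8, ∞))) ∪ (([-1/9, -1/89] ∪ [5⋅ℯ, 7⋅π]) × {-44, 8})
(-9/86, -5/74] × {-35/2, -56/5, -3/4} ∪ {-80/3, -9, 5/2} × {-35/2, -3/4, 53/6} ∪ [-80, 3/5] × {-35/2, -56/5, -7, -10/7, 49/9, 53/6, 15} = ({-80/3, -9, 5/2} × {-35/2, -3/4, 53/6}) ∪ ((-9/86, -5/74] × {-35/2, -56/5, -3/4}) ∪ ([-80, 3/5] × {-35/2, -56/5, -7, -10/7, 49/9, 53/6, 15})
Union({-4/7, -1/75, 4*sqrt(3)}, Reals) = Reals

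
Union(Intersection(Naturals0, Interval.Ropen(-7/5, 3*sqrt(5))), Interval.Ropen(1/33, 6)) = Union(Interval(1/33, 6), Range(0, 7, 1))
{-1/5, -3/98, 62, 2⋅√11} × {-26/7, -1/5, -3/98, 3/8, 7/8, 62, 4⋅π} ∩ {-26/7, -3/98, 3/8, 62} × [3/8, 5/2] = {-3/98, 62} × {3/8, 7/8}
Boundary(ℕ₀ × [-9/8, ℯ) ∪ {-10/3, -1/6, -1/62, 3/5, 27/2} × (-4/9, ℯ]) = (ℕ₀ × [-9/8, ℯ]) ∪ ({-10/3, -1/6, -1/62, 3/5, 27/2} × [-4/9, ℯ])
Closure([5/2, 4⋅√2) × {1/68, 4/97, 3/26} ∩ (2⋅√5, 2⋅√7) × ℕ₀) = ∅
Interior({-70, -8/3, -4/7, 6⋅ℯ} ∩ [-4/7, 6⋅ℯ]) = ∅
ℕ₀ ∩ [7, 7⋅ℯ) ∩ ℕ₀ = {7, 8, …, 19}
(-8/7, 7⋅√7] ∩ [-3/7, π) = [-3/7, π)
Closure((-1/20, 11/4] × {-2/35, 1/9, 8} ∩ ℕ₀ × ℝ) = {0, 1, 2} × {-2/35, 1/9, 8}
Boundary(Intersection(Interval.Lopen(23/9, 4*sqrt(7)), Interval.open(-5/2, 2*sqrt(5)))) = {23/9, 2*sqrt(5)}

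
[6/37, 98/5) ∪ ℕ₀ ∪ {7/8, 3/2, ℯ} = ℕ₀ ∪ [6/37, 98/5)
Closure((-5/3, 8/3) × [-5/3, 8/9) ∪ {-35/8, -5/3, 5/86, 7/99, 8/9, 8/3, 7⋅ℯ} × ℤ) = ({-5/3, 8/3} × [-5/3, 8/9]) ∪ ([-5/3, 8/3] × {-5/3, 8/9}) ∪ ((-5/3, 8/3) × [-5/3, 8/9)) ∪ ({-35/8, -5/3, 5/86, 7/99, 8/9, 8/3, 7⋅ℯ} × ℤ)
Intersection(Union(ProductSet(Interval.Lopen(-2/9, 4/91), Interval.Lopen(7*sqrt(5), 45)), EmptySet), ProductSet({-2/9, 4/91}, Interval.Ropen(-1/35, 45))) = ProductSet({4/91}, Interval.open(7*sqrt(5), 45))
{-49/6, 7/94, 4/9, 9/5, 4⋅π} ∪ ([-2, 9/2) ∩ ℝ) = {-49/6, 4⋅π} ∪ [-2, 9/2)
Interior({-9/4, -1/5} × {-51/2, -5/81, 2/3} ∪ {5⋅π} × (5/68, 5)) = ∅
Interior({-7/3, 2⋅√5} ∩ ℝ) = ∅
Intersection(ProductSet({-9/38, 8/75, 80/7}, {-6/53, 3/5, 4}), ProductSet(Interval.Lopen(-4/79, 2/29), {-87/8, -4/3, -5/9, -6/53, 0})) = EmptySet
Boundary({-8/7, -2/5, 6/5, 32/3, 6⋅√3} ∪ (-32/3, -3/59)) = {-32/3, -3/59, 6/5, 32/3, 6⋅√3}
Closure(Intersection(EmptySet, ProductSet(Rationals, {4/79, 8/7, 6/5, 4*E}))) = EmptySet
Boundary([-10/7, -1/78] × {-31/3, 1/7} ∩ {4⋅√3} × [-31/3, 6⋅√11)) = ∅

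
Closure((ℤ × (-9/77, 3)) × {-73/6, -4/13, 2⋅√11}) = (ℤ × [-9/77, 3]) × {-73/6, -4/13, 2⋅√11}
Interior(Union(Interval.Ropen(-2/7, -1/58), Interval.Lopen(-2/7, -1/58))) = Interval.open(-2/7, -1/58)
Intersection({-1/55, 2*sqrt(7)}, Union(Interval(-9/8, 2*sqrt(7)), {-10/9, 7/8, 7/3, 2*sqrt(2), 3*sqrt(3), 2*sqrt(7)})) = {-1/55, 2*sqrt(7)}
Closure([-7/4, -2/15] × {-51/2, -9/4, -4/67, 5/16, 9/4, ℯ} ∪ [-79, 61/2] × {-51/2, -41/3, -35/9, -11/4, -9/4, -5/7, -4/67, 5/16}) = ([-7/4, -2/15] × {-51/2, -9/4, -4/67, 5/16, 9/4, ℯ}) ∪ ([-79, 61/2] × {-51/2, -41/3, -35/9, -11/4, -9/4, -5/7, -4/67, 5/16})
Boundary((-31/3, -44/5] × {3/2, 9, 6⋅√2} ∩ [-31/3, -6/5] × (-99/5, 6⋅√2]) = [-31/3, -44/5] × {3/2, 6⋅√2}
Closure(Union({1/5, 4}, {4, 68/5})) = {1/5, 4, 68/5}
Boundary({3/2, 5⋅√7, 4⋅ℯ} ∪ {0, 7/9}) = {0, 7/9, 3/2, 5⋅√7, 4⋅ℯ}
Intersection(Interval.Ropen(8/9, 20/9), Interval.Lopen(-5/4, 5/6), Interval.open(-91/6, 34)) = EmptySet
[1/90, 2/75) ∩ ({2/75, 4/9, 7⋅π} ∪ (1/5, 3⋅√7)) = ∅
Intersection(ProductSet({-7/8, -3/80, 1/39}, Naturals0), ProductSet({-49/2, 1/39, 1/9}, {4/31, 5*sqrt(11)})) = EmptySet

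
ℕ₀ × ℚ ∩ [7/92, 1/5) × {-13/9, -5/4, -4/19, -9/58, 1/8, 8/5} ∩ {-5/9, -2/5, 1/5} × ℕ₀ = ∅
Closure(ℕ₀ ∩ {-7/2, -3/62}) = ∅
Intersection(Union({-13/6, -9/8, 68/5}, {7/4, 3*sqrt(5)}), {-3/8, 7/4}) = {7/4}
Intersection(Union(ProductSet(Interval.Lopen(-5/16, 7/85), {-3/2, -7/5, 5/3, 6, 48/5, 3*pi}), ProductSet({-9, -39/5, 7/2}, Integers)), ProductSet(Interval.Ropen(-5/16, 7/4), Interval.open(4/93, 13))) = ProductSet(Interval.Lopen(-5/16, 7/85), {5/3, 6, 48/5, 3*pi})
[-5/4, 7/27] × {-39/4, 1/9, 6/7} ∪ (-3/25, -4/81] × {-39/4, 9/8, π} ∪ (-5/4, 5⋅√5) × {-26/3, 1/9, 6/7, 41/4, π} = ([-5/4, 7/27] × {-39/4, 1/9, 6/7}) ∪ ((-3/25, -4/81] × {-39/4, 9/8, π}) ∪ ((-5/4, 5⋅√5) × {-26/3, 1/9, 6/7, 41/4, π})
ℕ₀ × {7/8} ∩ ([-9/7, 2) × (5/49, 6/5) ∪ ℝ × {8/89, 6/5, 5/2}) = {0, 1} × {7/8}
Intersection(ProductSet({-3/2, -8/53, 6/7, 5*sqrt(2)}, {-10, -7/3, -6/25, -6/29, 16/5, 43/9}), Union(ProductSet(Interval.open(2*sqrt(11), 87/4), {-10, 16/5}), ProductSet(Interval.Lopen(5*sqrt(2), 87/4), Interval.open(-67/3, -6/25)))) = ProductSet({5*sqrt(2)}, {-10, 16/5})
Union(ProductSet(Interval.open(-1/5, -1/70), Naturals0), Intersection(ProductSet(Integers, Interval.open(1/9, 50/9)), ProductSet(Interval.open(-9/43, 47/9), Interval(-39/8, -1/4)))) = ProductSet(Interval.open(-1/5, -1/70), Naturals0)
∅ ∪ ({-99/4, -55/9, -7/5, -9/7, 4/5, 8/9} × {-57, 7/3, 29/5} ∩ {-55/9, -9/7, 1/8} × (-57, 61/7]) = {-55/9, -9/7} × {7/3, 29/5}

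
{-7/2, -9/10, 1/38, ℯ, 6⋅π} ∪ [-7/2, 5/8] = [-7/2, 5/8] ∪ {ℯ, 6⋅π}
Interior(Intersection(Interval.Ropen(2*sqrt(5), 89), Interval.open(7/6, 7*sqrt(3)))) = Interval.open(2*sqrt(5), 7*sqrt(3))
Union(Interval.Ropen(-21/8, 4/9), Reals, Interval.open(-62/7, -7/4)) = Interval(-oo, oo)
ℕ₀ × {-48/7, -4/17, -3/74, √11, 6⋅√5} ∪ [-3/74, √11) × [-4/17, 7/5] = ([-3/74, √11) × [-4/17, 7/5]) ∪ (ℕ₀ × {-48/7, -4/17, -3/74, √11, 6⋅√5})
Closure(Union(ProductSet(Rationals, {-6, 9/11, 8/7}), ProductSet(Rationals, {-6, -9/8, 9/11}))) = ProductSet(Reals, {-6, -9/8, 9/11, 8/7})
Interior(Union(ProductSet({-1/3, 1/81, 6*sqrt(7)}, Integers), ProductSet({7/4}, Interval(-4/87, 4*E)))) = EmptySet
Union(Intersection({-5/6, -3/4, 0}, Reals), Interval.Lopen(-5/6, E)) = Interval(-5/6, E)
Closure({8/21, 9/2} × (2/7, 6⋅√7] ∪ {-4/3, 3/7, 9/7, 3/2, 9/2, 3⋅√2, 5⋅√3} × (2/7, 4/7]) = ({8/21, 9/2} × [2/7, 6⋅√7]) ∪ ({-4/3, 3/7, 9/7, 3/2, 9/2, 3⋅√2, 5⋅√3} × [2/7, 4/7])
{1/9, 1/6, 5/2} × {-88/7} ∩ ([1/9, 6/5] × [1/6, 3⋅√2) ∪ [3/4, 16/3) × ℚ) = {5/2} × {-88/7}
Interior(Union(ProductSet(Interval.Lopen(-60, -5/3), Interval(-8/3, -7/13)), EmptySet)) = ProductSet(Interval.open(-60, -5/3), Interval.open(-8/3, -7/13))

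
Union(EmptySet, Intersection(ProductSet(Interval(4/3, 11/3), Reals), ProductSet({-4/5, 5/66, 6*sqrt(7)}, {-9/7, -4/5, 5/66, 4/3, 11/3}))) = EmptySet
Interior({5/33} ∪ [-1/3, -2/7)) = (-1/3, -2/7)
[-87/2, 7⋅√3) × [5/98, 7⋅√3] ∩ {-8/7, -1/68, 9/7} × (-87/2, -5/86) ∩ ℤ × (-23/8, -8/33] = ∅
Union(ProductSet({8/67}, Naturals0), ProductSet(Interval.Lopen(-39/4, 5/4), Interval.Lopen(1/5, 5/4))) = Union(ProductSet({8/67}, Naturals0), ProductSet(Interval.Lopen(-39/4, 5/4), Interval.Lopen(1/5, 5/4)))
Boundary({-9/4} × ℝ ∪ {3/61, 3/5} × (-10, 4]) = ({-9/4} × ℝ) ∪ ({3/61, 3/5} × [-10, 4])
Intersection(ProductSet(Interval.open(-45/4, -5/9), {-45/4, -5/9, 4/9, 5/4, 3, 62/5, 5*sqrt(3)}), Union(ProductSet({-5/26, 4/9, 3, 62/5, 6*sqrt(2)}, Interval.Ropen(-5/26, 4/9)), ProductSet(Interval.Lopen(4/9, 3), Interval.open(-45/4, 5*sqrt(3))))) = EmptySet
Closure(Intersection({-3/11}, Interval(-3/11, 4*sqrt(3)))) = {-3/11}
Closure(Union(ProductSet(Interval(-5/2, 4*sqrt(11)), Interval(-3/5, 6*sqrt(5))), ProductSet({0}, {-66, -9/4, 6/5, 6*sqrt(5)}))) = Union(ProductSet({0}, {-66, -9/4, 6/5, 6*sqrt(5)}), ProductSet(Interval(-5/2, 4*sqrt(11)), Interval(-3/5, 6*sqrt(5))))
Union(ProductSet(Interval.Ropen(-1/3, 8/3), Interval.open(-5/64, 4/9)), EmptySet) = ProductSet(Interval.Ropen(-1/3, 8/3), Interval.open(-5/64, 4/9))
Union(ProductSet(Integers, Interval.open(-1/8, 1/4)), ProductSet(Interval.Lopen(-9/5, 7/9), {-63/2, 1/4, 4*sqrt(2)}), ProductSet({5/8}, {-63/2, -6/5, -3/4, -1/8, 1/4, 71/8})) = Union(ProductSet({5/8}, {-63/2, -6/5, -3/4, -1/8, 1/4, 71/8}), ProductSet(Integers, Interval.open(-1/8, 1/4)), ProductSet(Interval.Lopen(-9/5, 7/9), {-63/2, 1/4, 4*sqrt(2)}))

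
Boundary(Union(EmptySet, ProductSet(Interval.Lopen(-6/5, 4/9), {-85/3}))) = ProductSet(Interval(-6/5, 4/9), {-85/3})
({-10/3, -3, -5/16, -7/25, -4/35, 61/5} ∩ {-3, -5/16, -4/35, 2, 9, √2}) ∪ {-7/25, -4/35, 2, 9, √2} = {-3, -5/16, -7/25, -4/35, 2, 9, √2}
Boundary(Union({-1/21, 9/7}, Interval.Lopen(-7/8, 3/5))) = {-7/8, 3/5, 9/7}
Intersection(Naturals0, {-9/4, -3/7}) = EmptySet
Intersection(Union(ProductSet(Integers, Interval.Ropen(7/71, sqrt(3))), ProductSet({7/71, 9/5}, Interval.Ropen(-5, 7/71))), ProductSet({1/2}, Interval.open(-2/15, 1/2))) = EmptySet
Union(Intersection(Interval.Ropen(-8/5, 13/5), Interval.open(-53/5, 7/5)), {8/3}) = Union({8/3}, Interval.Ropen(-8/5, 7/5))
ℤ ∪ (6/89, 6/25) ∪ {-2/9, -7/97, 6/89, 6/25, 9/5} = ℤ ∪ {-2/9, -7/97, 9/5} ∪ [6/89, 6/25]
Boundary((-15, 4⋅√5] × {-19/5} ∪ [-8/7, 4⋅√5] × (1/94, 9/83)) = ([-15, 4⋅√5] × {-19/5}) ∪ ({-8/7, 4⋅√5} × [1/94, 9/83]) ∪ ([-8/7, 4⋅√5] × {1/94, 9/83})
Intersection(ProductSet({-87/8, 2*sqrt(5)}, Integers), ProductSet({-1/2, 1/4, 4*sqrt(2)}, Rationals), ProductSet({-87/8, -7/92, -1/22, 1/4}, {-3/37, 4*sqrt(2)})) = EmptySet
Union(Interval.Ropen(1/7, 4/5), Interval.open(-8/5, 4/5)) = Interval.open(-8/5, 4/5)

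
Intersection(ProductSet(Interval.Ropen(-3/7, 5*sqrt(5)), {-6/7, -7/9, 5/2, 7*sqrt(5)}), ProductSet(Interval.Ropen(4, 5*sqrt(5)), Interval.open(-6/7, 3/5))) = ProductSet(Interval.Ropen(4, 5*sqrt(5)), {-7/9})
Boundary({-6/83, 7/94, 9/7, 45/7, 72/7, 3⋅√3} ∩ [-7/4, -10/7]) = ∅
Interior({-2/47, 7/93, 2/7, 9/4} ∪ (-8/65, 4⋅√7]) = (-8/65, 4⋅√7)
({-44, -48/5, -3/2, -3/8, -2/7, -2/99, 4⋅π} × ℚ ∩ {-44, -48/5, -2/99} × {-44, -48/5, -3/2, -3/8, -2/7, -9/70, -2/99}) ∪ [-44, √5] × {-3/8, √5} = ({-44, -48/5, -2/99} × {-44, -48/5, -3/2, -3/8, -2/7, -9/70, -2/99}) ∪ ([-44, √5] × {-3/8, √5})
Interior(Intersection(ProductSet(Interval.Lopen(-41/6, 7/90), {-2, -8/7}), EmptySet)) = EmptySet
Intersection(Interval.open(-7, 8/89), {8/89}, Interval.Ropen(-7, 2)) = EmptySet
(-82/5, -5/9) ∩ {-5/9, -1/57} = ∅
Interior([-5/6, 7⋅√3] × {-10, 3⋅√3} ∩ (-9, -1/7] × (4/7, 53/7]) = ∅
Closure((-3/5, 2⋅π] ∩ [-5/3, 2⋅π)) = [-3/5, 2⋅π]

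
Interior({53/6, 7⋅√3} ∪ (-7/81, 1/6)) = (-7/81, 1/6)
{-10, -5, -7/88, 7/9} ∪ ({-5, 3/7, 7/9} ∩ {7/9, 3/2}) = {-10, -5, -7/88, 7/9}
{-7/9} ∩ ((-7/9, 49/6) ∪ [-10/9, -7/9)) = ∅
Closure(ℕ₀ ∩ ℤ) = ℕ₀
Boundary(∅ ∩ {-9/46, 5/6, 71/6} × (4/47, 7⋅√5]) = ∅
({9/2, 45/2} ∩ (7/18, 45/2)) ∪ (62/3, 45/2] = {9/2} ∪ (62/3, 45/2]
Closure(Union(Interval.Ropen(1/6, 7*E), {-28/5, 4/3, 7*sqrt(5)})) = Union({-28/5}, Interval(1/6, 7*E))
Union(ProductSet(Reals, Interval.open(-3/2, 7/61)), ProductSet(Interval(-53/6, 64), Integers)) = Union(ProductSet(Interval(-53/6, 64), Integers), ProductSet(Reals, Interval.open(-3/2, 7/61)))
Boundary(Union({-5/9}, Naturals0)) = Union({-5/9}, Naturals0)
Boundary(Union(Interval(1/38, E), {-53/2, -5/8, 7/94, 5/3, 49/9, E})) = {-53/2, -5/8, 1/38, 49/9, E}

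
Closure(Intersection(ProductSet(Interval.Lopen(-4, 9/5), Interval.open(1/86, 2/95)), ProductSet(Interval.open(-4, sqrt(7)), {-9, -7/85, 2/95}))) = EmptySet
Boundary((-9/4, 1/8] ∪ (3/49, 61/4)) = {-9/4, 61/4}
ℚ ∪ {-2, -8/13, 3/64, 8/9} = ℚ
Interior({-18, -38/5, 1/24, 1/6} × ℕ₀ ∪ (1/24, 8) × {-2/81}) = ∅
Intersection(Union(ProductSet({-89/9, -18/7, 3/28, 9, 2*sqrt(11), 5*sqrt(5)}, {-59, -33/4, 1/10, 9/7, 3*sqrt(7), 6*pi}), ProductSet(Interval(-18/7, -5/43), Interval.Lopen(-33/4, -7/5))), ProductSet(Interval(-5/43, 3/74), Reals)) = ProductSet({-5/43}, Interval.Lopen(-33/4, -7/5))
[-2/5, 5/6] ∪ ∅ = [-2/5, 5/6]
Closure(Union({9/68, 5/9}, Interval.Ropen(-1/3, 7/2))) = Interval(-1/3, 7/2)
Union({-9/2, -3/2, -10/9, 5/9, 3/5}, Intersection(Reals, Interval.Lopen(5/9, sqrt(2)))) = Union({-9/2, -3/2, -10/9}, Interval(5/9, sqrt(2)))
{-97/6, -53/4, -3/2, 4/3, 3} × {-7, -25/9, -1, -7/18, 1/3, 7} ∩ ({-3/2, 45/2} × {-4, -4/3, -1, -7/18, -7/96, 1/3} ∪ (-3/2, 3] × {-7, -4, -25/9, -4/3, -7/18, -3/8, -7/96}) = ({-3/2} × {-1, -7/18, 1/3}) ∪ ({4/3, 3} × {-7, -25/9, -7/18})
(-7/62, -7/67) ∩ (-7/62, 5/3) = (-7/62, -7/67)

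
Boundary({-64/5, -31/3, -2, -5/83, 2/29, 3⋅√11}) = {-64/5, -31/3, -2, -5/83, 2/29, 3⋅√11}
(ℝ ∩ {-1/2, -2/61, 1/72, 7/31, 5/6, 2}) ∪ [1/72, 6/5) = {-1/2, -2/61, 2} ∪ [1/72, 6/5)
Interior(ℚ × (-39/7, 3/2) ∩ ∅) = ∅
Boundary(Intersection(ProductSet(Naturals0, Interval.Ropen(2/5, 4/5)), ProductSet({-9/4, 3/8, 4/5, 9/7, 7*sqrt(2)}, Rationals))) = EmptySet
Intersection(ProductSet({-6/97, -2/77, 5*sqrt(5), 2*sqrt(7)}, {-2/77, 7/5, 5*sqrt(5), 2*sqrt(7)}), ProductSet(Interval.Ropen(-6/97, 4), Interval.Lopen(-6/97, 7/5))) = ProductSet({-6/97, -2/77}, {-2/77, 7/5})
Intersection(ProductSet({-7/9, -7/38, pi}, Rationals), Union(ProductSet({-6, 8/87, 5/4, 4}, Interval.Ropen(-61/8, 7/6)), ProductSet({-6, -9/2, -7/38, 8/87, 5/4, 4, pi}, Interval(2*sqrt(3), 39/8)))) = ProductSet({-7/38, pi}, Intersection(Interval(2*sqrt(3), 39/8), Rationals))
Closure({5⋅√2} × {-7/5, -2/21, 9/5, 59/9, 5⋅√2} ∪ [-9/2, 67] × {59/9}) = ([-9/2, 67] × {59/9}) ∪ ({5⋅√2} × {-7/5, -2/21, 9/5, 59/9, 5⋅√2})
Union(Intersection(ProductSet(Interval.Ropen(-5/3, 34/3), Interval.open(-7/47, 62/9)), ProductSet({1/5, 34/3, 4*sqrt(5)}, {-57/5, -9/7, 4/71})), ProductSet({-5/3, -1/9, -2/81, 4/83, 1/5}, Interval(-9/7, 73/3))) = Union(ProductSet({1/5, 4*sqrt(5)}, {4/71}), ProductSet({-5/3, -1/9, -2/81, 4/83, 1/5}, Interval(-9/7, 73/3)))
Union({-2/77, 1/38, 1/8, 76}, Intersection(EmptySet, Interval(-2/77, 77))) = {-2/77, 1/38, 1/8, 76}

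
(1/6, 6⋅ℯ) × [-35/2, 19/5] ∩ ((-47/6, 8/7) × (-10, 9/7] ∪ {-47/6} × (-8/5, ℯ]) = (1/6, 8/7) × (-10, 9/7]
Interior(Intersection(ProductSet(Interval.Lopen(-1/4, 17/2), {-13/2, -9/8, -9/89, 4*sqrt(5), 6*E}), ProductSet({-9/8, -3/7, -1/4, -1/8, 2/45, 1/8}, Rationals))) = EmptySet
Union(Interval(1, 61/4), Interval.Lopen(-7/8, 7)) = Interval.Lopen(-7/8, 61/4)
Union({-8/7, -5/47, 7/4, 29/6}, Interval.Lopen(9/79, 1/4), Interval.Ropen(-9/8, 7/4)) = Union({-8/7, 29/6}, Interval(-9/8, 7/4))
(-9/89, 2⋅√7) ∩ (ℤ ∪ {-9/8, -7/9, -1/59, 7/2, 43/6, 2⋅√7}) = {-1/59, 7/2} ∪ {0, 1, …, 5}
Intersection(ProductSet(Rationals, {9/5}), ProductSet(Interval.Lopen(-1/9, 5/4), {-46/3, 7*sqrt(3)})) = EmptySet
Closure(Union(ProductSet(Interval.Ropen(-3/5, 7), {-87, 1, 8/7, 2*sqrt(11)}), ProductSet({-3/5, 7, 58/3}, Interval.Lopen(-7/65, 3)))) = Union(ProductSet({-3/5, 7, 58/3}, Interval(-7/65, 3)), ProductSet(Interval(-3/5, 7), {-87, 1, 8/7, 2*sqrt(11)}))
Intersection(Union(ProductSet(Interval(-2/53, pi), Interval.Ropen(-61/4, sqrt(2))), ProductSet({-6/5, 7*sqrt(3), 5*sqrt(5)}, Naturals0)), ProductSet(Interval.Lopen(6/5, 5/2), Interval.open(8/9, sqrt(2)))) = ProductSet(Interval.Lopen(6/5, 5/2), Interval.open(8/9, sqrt(2)))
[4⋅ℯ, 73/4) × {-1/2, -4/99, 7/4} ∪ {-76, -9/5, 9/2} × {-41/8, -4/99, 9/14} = ({-76, -9/5, 9/2} × {-41/8, -4/99, 9/14}) ∪ ([4⋅ℯ, 73/4) × {-1/2, -4/99, 7/4})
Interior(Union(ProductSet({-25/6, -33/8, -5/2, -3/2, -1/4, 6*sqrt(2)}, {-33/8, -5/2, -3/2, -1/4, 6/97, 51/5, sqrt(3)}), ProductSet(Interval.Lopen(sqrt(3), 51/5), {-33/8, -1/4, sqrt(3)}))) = EmptySet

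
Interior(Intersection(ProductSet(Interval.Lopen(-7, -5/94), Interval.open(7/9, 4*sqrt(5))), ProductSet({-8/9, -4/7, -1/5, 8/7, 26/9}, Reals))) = EmptySet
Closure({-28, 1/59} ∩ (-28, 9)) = {1/59}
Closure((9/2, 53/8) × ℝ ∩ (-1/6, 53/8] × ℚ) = [9/2, 53/8] × ℝ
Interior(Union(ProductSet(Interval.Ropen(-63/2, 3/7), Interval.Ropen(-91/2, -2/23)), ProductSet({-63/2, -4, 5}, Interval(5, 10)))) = ProductSet(Interval.open(-63/2, 3/7), Interval.open(-91/2, -2/23))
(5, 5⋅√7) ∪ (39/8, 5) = (39/8, 5) ∪ (5, 5⋅√7)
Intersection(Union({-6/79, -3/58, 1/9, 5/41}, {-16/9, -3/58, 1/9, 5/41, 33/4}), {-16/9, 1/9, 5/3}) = {-16/9, 1/9}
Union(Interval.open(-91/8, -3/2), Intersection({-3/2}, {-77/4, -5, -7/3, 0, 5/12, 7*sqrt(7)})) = Interval.open(-91/8, -3/2)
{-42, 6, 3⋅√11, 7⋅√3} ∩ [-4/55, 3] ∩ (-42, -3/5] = ∅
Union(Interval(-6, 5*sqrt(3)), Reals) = Interval(-oo, oo)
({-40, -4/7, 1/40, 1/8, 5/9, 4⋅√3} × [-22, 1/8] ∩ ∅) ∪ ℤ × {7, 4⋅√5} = ℤ × {7, 4⋅√5}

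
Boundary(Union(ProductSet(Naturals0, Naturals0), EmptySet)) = ProductSet(Naturals0, Naturals0)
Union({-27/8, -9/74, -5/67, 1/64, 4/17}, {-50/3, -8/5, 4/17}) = {-50/3, -27/8, -8/5, -9/74, -5/67, 1/64, 4/17}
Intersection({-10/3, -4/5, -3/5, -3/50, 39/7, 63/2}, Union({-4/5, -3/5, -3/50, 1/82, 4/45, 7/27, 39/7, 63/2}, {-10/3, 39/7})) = {-10/3, -4/5, -3/5, -3/50, 39/7, 63/2}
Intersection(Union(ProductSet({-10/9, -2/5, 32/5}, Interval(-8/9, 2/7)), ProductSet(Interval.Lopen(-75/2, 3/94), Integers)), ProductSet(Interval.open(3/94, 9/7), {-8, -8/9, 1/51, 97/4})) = EmptySet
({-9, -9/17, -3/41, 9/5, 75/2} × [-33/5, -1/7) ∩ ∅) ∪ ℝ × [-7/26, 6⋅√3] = ℝ × [-7/26, 6⋅√3]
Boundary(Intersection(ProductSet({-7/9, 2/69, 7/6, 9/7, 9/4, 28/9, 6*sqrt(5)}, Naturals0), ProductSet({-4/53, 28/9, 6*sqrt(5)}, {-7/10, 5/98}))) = EmptySet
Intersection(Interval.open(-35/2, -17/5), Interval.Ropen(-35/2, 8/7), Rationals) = Intersection(Interval.open(-35/2, -17/5), Rationals)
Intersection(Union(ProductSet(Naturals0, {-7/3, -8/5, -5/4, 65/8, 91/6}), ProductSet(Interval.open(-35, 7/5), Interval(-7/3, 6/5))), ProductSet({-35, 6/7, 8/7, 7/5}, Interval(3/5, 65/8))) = ProductSet({6/7, 8/7}, Interval(3/5, 6/5))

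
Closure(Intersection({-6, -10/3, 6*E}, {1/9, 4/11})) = EmptySet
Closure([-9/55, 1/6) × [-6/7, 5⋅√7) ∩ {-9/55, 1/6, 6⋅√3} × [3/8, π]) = {-9/55} × [3/8, π]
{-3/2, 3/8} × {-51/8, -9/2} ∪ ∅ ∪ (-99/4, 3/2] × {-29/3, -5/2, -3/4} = ({-3/2, 3/8} × {-51/8, -9/2}) ∪ ((-99/4, 3/2] × {-29/3, -5/2, -3/4})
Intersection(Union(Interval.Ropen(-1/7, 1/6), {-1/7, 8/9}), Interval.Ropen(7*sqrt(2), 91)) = EmptySet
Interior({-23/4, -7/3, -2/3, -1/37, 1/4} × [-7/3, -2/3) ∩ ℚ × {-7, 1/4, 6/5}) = ∅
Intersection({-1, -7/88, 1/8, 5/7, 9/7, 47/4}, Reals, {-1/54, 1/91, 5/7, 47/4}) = {5/7, 47/4}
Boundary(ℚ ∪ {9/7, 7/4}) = ℝ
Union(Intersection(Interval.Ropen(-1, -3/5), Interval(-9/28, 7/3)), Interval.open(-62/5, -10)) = Interval.open(-62/5, -10)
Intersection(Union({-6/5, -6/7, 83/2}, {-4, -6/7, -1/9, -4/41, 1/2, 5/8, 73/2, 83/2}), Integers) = {-4}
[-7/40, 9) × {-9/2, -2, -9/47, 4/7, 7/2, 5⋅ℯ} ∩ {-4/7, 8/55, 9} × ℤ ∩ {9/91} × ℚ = ∅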